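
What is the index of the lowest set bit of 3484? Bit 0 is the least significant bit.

3484 = 110110011100
Trailing zeros: 2, so the lowest set bit is bit 2 (value 4).

2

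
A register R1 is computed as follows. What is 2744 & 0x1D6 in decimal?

2744 = 101010111000
0x1D6 = 000111010110
AND → 000010010000 = 144

144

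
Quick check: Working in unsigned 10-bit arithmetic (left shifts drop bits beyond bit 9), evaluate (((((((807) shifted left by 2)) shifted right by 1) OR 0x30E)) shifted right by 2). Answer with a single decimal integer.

211

807 = 1100100111
→ shifted left by 2 (mod 2^10) → 0010011100 = 156
→ shifted right by 1 → 0001001110 = 78
0x30E = 1100001110
→ OR → 1101001110 = 846
→ shifted right by 2 → 0011010011 = 211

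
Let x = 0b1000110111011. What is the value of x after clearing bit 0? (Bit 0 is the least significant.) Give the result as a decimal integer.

x = 1000110111011
bit 0 is currently 1; clear it via x & ~(1 << 0) = x & ~1
→ 1000110111010 = 4538

4538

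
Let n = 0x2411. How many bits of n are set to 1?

0x2411 = 10010000010001
Count the 1s: 1 + 1 + 1 + 1 = 4

4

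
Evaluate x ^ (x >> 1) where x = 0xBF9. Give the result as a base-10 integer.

x = 101111111001 = 3065
x>>1 = 010111111100
XOR  = 111000000101 = 3589
(x ^ (x >> 1) gives the standard binary-reflected Gray code of x.)

3589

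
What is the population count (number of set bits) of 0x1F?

5

0x1F = 11111
Count the 1s: 1 + 1 + 1 + 1 + 1 = 5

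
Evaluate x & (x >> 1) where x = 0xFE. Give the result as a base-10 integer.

126

x = 11111110 = 254
x>>1 = 01111111
AND  = 01111110 = 126
(x & (x >> 1) has a 1 wherever x has two consecutive 1 bits.)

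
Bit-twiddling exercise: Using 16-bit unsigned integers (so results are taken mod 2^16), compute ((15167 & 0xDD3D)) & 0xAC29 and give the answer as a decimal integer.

15167 = 0011101100111111
0xDD3D = 1101110100111101
→ & → 0001100100111101 = 6461
0xAC29 = 1010110000101001
→ & → 0000100000101001 = 2089

2089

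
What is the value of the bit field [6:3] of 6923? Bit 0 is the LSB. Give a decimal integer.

1

v = 01101100001011
Shift right by 3: 01101100001
Mask low 4 bits: 0001 = 1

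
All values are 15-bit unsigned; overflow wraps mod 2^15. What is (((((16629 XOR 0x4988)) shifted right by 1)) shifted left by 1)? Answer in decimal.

16629 = 100000011110101
0x4988 = 100100110001000
→ XOR → 000100101111101 = 2429
→ shifted right by 1 → 000010010111110 = 1214
→ shifted left by 1 (mod 2^15) → 000100101111100 = 2428

2428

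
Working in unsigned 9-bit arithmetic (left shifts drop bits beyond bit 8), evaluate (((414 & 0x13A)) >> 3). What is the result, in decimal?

414 = 110011110
0x13A = 100111010
→ & → 100011010 = 282
→ >> 3 → 000100011 = 35

35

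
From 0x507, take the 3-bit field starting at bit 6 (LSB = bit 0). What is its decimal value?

v = 010100000111
Shift right by 6: 010100
Mask low 3 bits: 100 = 4

4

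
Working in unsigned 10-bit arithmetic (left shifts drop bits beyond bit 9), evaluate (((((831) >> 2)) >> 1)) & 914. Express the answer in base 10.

2

831 = 1100111111
→ >> 2 → 0011001111 = 207
→ >> 1 → 0001100111 = 103
914 = 1110010010
→ & → 0000000010 = 2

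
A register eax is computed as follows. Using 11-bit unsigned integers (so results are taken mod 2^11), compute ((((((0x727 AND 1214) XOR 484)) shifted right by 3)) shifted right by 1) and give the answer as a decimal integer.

92

0x727 = 11100100111
1214 = 10010111110
→ AND → 10000100110 = 1062
484 = 00111100100
→ XOR → 10111000010 = 1474
→ shifted right by 3 → 00010111000 = 184
→ shifted right by 1 → 00001011100 = 92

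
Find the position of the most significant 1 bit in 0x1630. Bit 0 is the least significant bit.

0x1630 = 1011000110000
The topmost 1 is at position 12 (since 2^12 = 4096 ≤ 5680 < 8192).

12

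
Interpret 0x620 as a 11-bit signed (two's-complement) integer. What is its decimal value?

pattern = 11000100000 (MSB is 1 ⇒ negative)
Invert: 00111011111, add 1 → 00111100000 = 480, so the value is -480.
(Equivalently: 1568 - 2^11 = 1568 - 2048 = -480.)

-480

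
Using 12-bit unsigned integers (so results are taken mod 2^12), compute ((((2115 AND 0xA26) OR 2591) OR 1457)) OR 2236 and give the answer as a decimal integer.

4031

2115 = 100001000011
0xA26 = 101000100110
→ AND → 100000000010 = 2050
2591 = 101000011111
→ OR → 101000011111 = 2591
1457 = 010110110001
→ OR → 111110111111 = 4031
2236 = 100010111100
→ OR → 111110111111 = 4031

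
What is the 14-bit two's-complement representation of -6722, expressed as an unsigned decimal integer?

6722 in 14 bits: 01101001000010
Invert: 10010110111101
Add 1:  10010110111110 = 9662
(Check: 2^14 - 6722 = 16384 - 6722 = 9662.)

9662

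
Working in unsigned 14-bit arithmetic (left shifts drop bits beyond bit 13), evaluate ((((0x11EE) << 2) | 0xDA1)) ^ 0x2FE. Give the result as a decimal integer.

3399

0x11EE = 01000111101110
→ << 2 (mod 2^14) → 00011110111000 = 1976
0xDA1 = 00110110100001
→ | → 00111110111001 = 4025
0x2FE = 00001011111110
→ ^ → 00110101000111 = 3399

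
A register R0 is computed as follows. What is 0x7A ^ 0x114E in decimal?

4404

0x7A = 0000001111010
0x114E = 1000101001110
XOR → 1000100110100 = 4404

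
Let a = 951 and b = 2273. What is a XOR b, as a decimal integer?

951 = 001110110111
2273 = 100011100001
XOR → 101101010110 = 2902

2902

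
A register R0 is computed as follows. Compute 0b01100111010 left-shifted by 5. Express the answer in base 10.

x = 000001100111010
shift left by 5 → 110011101000000 = 26432
(equivalently, 826 × 2^5 = 826 × 32)

26432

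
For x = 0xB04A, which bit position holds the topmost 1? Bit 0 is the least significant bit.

0xB04A = 1011000001001010
The topmost 1 is at position 15 (since 2^15 = 32768 ≤ 45130 < 65536).

15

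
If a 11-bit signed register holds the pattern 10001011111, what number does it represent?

-929

pattern = 10001011111 (MSB is 1 ⇒ negative)
Invert: 01110100000, add 1 → 01110100001 = 929, so the value is -929.
(Equivalently: 1119 - 2^11 = 1119 - 2048 = -929.)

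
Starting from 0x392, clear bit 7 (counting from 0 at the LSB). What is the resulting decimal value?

x = 01110010010
bit 7 is currently 1; clear it via x & ~(1 << 7) = x & ~128
→ 01100010010 = 786

786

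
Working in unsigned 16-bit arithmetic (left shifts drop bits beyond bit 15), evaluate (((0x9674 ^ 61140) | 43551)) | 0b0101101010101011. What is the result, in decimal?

64191

0x9674 = 1001011001110100
61140 = 1110111011010100
→ ^ → 0111100010100000 = 30880
43551 = 1010101000011111
→ | → 1111101010111111 = 64191
0b0101101010101011 = 0101101010101011
→ | → 1111101010111111 = 64191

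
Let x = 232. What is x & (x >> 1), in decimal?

x = 11101000 = 232
x>>1 = 01110100
AND  = 01100000 = 96
(x & (x >> 1) has a 1 wherever x has two consecutive 1 bits.)

96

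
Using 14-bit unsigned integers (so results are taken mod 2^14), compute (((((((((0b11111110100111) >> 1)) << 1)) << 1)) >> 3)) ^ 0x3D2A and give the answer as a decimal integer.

0b11111110100111 = 11111110100111
→ >> 1 → 01111111010011 = 8147
→ << 1 (mod 2^14) → 11111110100110 = 16294
→ << 1 (mod 2^14) → 11111101001100 = 16204
→ >> 3 → 00011111101001 = 2025
0x3D2A = 11110100101010
→ ^ → 11101011000011 = 15043

15043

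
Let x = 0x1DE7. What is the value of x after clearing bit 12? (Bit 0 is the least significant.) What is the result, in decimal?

x = 1110111100111
bit 12 is currently 1; clear it via x & ~(1 << 12) = x & ~4096
→ 0110111100111 = 3559

3559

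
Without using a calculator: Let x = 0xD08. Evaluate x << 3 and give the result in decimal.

0xD08 = 000110100001000
shift left by 3 → 110100001000000 = 26688
(equivalently, 3336 × 2^3 = 3336 × 8)

26688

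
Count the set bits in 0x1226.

0x1226 = 1001000100110
Count the 1s: 1 + 1 + 1 + 1 + 1 = 5

5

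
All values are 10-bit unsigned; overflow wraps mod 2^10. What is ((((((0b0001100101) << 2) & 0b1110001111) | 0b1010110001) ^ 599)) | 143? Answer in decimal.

0b0001100101 = 0001100101
→ << 2 (mod 2^10) → 0110010100 = 404
0b1110001111 = 1110001111
→ & → 0110000100 = 388
0b1010110001 = 1010110001
→ | → 1110110101 = 949
599 = 1001010111
→ ^ → 0111100010 = 482
143 = 0010001111
→ | → 0111101111 = 495

495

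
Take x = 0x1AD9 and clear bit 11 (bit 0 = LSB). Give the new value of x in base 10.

4825

x = 1101011011001
bit 11 is currently 1; clear it via x & ~(1 << 11) = x & ~2048
→ 1001011011001 = 4825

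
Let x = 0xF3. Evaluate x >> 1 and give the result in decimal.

121

0xF3 = 11110011
shift right by 1 → 01111001 = 121
(equivalently, floor(243 / 2))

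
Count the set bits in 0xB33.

7

0xB33 = 101100110011
Count the 1s: 1 + 1 + 1 + 1 + 1 + 1 + 1 = 7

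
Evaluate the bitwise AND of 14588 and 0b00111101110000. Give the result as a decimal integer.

14588 = 11100011111100
b = 00111101110000
AND → 00100001110000 = 2160

2160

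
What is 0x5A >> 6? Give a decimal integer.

0x5A = 1011010
shift right by 6 → 0000001 = 1
(equivalently, floor(90 / 64))

1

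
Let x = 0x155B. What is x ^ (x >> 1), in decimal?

8182

x = 1010101011011 = 5467
x>>1 = 0101010101101
XOR  = 1111111110110 = 8182
(x ^ (x >> 1) gives the standard binary-reflected Gray code of x.)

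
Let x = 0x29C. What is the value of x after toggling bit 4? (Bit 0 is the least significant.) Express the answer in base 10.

x = 1010011100
bit 4 is currently 1; toggle it via x ^ (1 << 4) = x ^ 16
→ 1010001100 = 652

652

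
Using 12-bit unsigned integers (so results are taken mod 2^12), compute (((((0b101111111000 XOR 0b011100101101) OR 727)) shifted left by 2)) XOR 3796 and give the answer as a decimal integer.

1416

0b101111111000 = 101111111000
0b011100101101 = 011100101101
→ XOR → 110011010101 = 3285
727 = 001011010111
→ OR → 111011010111 = 3799
→ shifted left by 2 (mod 2^12) → 101101011100 = 2908
3796 = 111011010100
→ XOR → 010110001000 = 1416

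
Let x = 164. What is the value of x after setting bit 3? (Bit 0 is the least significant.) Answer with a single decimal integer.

x = 0010100100
bit 3 is currently 0; set it via x | (1 << 3) = x | 8
→ 0010101100 = 172

172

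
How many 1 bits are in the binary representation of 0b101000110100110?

n = 101000110100110
Count the 1s: 1 + 1 + 1 + 1 + 1 + 1 + 1 = 7

7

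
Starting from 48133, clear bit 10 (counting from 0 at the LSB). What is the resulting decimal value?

x = 1011110000000101
bit 10 is currently 1; clear it via x & ~(1 << 10) = x & ~1024
→ 1011100000000101 = 47109

47109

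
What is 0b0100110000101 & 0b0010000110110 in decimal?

4

a = 100110000101
b = 010000110110
AND → 000000000100 = 4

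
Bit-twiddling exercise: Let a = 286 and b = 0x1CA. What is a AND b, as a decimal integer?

266

286 = 100011110
0x1CA = 111001010
AND → 100001010 = 266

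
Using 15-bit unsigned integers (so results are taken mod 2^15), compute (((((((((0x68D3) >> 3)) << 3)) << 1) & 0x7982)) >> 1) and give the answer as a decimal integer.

0x68D3 = 110100011010011
→ >> 3 → 000110100011010 = 3354
→ << 3 (mod 2^15) → 110100011010000 = 26832
→ << 1 (mod 2^15) → 101000110100000 = 20896
0x7982 = 111100110000010
→ & → 101000110000000 = 20864
→ >> 1 → 010100011000000 = 10432

10432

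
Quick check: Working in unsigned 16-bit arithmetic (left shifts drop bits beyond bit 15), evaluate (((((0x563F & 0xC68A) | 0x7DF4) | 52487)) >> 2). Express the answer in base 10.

0x563F = 0101011000111111
0xC68A = 1100011010001010
→ & → 0100011000001010 = 17930
0x7DF4 = 0111110111110100
→ | → 0111111111111110 = 32766
52487 = 1100110100000111
→ | → 1111111111111111 = 65535
→ >> 2 → 0011111111111111 = 16383

16383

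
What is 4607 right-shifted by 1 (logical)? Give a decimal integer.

2303

4607 = 1000111111111
shift right by 1 → 0100011111111 = 2303
(equivalently, floor(4607 / 2))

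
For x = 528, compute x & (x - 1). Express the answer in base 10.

x = 1000010000 = 528
x - 1 = 1000001111
AND   = 1000000000 = 512
(x & (x - 1) clears the lowest set bit of x.)

512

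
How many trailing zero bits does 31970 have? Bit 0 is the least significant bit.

31970 = 111110011100010
Trailing zeros: 1, so the lowest set bit is bit 1 (value 2).

1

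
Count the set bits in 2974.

2974 = 101110011110
Count the 1s: 1 + 1 + 1 + 1 + 1 + 1 + 1 + 1 = 8

8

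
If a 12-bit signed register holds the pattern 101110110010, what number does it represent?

-1102

pattern = 101110110010 (MSB is 1 ⇒ negative)
Invert: 010001001101, add 1 → 010001001110 = 1102, so the value is -1102.
(Equivalently: 2994 - 2^12 = 2994 - 4096 = -1102.)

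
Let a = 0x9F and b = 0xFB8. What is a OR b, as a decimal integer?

0x9F = 000010011111
0xFB8 = 111110111000
 OR → 111110111111 = 4031

4031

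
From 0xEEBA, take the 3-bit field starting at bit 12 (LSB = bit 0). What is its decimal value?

v = 1110111010111010
Shift right by 12: 1110
Mask low 3 bits: 110 = 6

6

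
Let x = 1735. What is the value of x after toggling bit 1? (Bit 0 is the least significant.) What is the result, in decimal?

x = 11011000111
bit 1 is currently 1; toggle it via x ^ (1 << 1) = x ^ 2
→ 11011000101 = 1733

1733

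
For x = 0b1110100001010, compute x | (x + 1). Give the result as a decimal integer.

x = 1110100001010 = 7434
x + 1 = 1110100001011
OR    = 1110100001011 = 7435
(x | (x + 1) sets the lowest cleared bit.)

7435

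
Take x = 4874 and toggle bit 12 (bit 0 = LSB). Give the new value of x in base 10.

778

x = 1001100001010
bit 12 is currently 1; toggle it via x ^ (1 << 12) = x ^ 4096
→ 0001100001010 = 778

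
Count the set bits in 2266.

6

2266 = 100011011010
Count the 1s: 1 + 1 + 1 + 1 + 1 + 1 = 6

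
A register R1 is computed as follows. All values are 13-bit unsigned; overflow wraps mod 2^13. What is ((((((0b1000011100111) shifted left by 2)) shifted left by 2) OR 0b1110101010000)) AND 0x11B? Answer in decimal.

0b1000011100111 = 1000011100111
→ shifted left by 2 (mod 2^13) → 0001110011100 = 924
→ shifted left by 2 (mod 2^13) → 0111001110000 = 3696
0b1110101010000 = 1110101010000
→ OR → 1111101110000 = 8048
0x11B = 0000100011011
→ AND → 0000100010000 = 272

272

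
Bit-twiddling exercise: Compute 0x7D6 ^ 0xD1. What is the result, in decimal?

1799

0x7D6 = 11111010110
0xD1 = 00011010001
XOR → 11100000111 = 1799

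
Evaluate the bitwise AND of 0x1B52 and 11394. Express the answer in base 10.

2050

0x1B52 = 01101101010010
11394 = 10110010000010
AND → 00100000000010 = 2050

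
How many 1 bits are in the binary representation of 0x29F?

0x29F = 1010011111
Count the 1s: 1 + 1 + 1 + 1 + 1 + 1 + 1 = 7

7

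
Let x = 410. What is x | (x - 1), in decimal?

x = 110011010 = 410
x - 1 = 110011001
OR    = 110011011 = 411
(x | (x - 1) sets all bits below the lowest set bit.)

411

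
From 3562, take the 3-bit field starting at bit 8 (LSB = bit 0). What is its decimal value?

v = 0110111101010
Shift right by 8: 01101
Mask low 3 bits: 101 = 5

5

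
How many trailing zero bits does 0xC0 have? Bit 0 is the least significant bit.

6

0xC0 = 11000000
Trailing zeros: 6, so the lowest set bit is bit 6 (value 64).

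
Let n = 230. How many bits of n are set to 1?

230 = 11100110
Count the 1s: 1 + 1 + 1 + 1 + 1 = 5

5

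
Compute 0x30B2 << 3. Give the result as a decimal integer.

0x30B2 = 00011000010110010
shift left by 3 → 11000010110010000 = 99728
(equivalently, 12466 × 2^3 = 12466 × 8)

99728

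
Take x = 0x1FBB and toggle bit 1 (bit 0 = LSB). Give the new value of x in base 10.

8121

x = 1111110111011
bit 1 is currently 1; toggle it via x ^ (1 << 1) = x ^ 2
→ 1111110111001 = 8121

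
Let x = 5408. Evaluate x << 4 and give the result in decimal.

86528

5408 = 00001010100100000
shift left by 4 → 10101001000000000 = 86528
(equivalently, 5408 × 2^4 = 5408 × 16)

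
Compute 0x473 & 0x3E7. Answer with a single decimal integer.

0x473 = 10001110011
0x3E7 = 01111100111
AND → 00001100011 = 99

99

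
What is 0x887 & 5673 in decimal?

0x887 = 0100010000111
5673 = 1011000101001
AND → 0000000000001 = 1

1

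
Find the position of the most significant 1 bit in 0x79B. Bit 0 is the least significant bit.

10

0x79B = 11110011011
The topmost 1 is at position 10 (since 2^10 = 1024 ≤ 1947 < 2048).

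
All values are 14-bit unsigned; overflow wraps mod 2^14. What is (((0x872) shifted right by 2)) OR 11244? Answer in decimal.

0x872 = 00100001110010
→ shifted right by 2 → 00001000011100 = 540
11244 = 10101111101100
→ OR → 10101111111100 = 11260

11260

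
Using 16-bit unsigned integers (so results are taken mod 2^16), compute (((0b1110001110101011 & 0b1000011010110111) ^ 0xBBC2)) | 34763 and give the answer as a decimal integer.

49131

0b1110001110101011 = 1110001110101011
0b1000011010110111 = 1000011010110111
→ & → 1000001010100011 = 33443
0xBBC2 = 1011101111000010
→ ^ → 0011100101100001 = 14689
34763 = 1000011111001011
→ | → 1011111111101011 = 49131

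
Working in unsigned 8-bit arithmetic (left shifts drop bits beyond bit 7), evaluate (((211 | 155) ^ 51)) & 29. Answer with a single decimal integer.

8

211 = 11010011
155 = 10011011
→ | → 11011011 = 219
51 = 00110011
→ ^ → 11101000 = 232
29 = 00011101
→ & → 00001000 = 8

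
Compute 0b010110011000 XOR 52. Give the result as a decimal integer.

a = 10110011000
52 = 00000110100
XOR → 10110101100 = 1452

1452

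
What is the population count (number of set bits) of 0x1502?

0x1502 = 1010100000010
Count the 1s: 1 + 1 + 1 + 1 = 4

4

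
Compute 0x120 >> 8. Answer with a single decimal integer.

0x120 = 100100000
shift right by 8 → 000000001 = 1
(equivalently, floor(288 / 256))

1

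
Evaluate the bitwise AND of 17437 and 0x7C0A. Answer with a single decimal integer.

17416

17437 = 100010000011101
0x7C0A = 111110000001010
AND → 100010000001000 = 17416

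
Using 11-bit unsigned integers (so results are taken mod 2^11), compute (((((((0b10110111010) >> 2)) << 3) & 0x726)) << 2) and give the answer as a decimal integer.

0b10110111010 = 10110111010
→ >> 2 → 00101101110 = 366
→ << 3 (mod 2^11) → 01101110000 = 880
0x726 = 11100100110
→ & → 01100100000 = 800
→ << 2 (mod 2^11) → 10010000000 = 1152

1152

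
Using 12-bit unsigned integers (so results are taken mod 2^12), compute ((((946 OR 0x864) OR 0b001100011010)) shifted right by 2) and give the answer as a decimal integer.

767

946 = 001110110010
0x864 = 100001100100
→ OR → 101111110110 = 3062
0b001100011010 = 001100011010
→ OR → 101111111110 = 3070
→ shifted right by 2 → 001011111111 = 767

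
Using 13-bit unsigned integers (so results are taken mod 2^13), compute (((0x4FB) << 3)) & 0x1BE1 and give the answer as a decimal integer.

960

0x4FB = 0010011111011
→ << 3 (mod 2^13) → 0011111011000 = 2008
0x1BE1 = 1101111100001
→ & → 0001111000000 = 960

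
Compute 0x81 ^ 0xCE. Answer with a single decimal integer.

79

0x81 = 10000001
0xCE = 11001110
XOR → 01001111 = 79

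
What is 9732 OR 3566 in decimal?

9732 = 10011000000100
3566 = 00110111101110
 OR → 10111111101110 = 12270

12270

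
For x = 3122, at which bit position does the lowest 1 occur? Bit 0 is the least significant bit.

3122 = 110000110010
Trailing zeros: 1, so the lowest set bit is bit 1 (value 2).

1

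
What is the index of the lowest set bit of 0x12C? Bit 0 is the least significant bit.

0x12C = 100101100
Trailing zeros: 2, so the lowest set bit is bit 2 (value 4).

2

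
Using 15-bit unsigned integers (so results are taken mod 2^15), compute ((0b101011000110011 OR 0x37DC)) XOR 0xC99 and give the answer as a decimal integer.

31590

0b101011000110011 = 101011000110011
0x37DC = 011011111011100
→ OR → 111011111111111 = 30719
0xC99 = 000110010011001
→ XOR → 111101101100110 = 31590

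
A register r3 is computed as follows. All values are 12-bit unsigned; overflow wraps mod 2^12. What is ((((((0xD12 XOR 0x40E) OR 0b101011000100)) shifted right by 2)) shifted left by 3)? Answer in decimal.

0xD12 = 110100010010
0x40E = 010000001110
→ XOR → 100100011100 = 2332
0b101011000100 = 101011000100
→ OR → 101111011100 = 3036
→ shifted right by 2 → 001011110111 = 759
→ shifted left by 3 (mod 2^12) → 011110111000 = 1976

1976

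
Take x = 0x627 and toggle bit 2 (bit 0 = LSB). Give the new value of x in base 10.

1571

x = 11000100111
bit 2 is currently 1; toggle it via x ^ (1 << 2) = x ^ 4
→ 11000100011 = 1571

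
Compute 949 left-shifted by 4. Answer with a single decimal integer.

15184

949 = 00001110110101
shift left by 4 → 11101101010000 = 15184
(equivalently, 949 × 2^4 = 949 × 16)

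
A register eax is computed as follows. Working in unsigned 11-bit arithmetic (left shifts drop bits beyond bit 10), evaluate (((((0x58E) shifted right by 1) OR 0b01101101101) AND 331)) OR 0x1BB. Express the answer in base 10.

0x58E = 10110001110
→ shifted right by 1 → 01011000111 = 711
0b01101101101 = 01101101101
→ OR → 01111101111 = 1007
331 = 00101001011
→ AND → 00101001011 = 331
0x1BB = 00110111011
→ OR → 00111111011 = 507

507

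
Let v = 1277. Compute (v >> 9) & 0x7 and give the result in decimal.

2

v = 010011111101
Shift right by 9: 010
Mask low 3 bits: 010 = 2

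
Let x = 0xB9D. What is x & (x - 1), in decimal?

x = 101110011101 = 2973
x - 1 = 101110011100
AND   = 101110011100 = 2972
(x & (x - 1) clears the lowest set bit of x.)

2972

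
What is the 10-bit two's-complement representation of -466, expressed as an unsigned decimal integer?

558

466 in 10 bits: 0111010010
Invert: 1000101101
Add 1:  1000101110 = 558
(Check: 2^10 - 466 = 1024 - 466 = 558.)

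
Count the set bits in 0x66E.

0x66E = 11001101110
Count the 1s: 1 + 1 + 1 + 1 + 1 + 1 + 1 = 7

7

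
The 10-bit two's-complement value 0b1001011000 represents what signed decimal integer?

pattern = 1001011000 (MSB is 1 ⇒ negative)
Invert: 0110100111, add 1 → 0110101000 = 424, so the value is -424.
(Equivalently: 600 - 2^10 = 600 - 1024 = -424.)

-424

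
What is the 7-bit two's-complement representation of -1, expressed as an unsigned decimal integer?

1 in 7 bits: 0000001
Invert: 1111110
Add 1:  1111111 = 127
(Check: 2^7 - 1 = 128 - 1 = 127.)

127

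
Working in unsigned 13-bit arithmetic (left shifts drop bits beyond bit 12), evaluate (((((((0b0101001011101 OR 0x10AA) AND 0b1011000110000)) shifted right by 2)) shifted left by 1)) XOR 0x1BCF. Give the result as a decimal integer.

0b0101001011101 = 0101001011101
0x10AA = 1000010101010
→ OR → 1101011111111 = 6911
0b1011000110000 = 1011000110000
→ AND → 1001000110000 = 4656
→ shifted right by 2 → 0010010001100 = 1164
→ shifted left by 1 (mod 2^13) → 0100100011000 = 2328
0x1BCF = 1101111001111
→ XOR → 1001011010111 = 4823

4823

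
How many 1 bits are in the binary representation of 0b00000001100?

n = 1100
Count the 1s: 1 + 1 = 2

2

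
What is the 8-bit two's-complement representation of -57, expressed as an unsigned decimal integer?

57 in 8 bits: 00111001
Invert: 11000110
Add 1:  11000111 = 199
(Check: 2^8 - 57 = 256 - 57 = 199.)

199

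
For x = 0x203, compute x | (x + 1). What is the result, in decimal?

519

x = 1000000011 = 515
x + 1 = 1000000100
OR    = 1000000111 = 519
(x | (x + 1) sets the lowest cleared bit.)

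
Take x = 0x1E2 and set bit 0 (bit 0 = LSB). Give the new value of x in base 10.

x = 111100010
bit 0 is currently 0; set it via x | (1 << 0) = x | 1
→ 111100011 = 483

483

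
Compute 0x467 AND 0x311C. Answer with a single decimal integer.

4

0x467 = 00010001100111
0x311C = 11000100011100
AND → 00000000000100 = 4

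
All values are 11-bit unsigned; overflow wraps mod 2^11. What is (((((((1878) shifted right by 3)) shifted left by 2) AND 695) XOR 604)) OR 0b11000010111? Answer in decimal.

1791

1878 = 11101010110
→ shifted right by 3 → 00011101010 = 234
→ shifted left by 2 (mod 2^11) → 01110101000 = 936
695 = 01010110111
→ AND → 01010100000 = 672
604 = 01001011100
→ XOR → 00011111100 = 252
0b11000010111 = 11000010111
→ OR → 11011111111 = 1791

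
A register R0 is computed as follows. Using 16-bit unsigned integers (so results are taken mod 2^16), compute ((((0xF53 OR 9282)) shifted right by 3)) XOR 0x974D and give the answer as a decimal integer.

37543

0xF53 = 0000111101010011
9282 = 0010010001000010
→ OR → 0010111101010011 = 12115
→ shifted right by 3 → 0000010111101010 = 1514
0x974D = 1001011101001101
→ XOR → 1001001010100111 = 37543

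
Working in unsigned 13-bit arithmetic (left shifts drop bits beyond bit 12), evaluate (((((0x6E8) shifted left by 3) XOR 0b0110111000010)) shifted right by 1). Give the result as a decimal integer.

0x6E8 = 0011011101000
→ shifted left by 3 (mod 2^13) → 1011101000000 = 5952
0b0110111000010 = 0110111000010
→ XOR → 1101010000010 = 6786
→ shifted right by 1 → 0110101000001 = 3393

3393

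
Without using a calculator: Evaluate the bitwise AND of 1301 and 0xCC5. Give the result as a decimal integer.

1029

1301 = 010100010101
0xCC5 = 110011000101
AND → 010000000101 = 1029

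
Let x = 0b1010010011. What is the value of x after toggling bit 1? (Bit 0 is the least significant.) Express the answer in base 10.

657

x = 1010010011
bit 1 is currently 1; toggle it via x ^ (1 << 1) = x ^ 2
→ 1010010001 = 657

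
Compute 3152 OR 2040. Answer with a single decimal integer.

4088

3152 = 110001010000
2040 = 011111111000
 OR → 111111111000 = 4088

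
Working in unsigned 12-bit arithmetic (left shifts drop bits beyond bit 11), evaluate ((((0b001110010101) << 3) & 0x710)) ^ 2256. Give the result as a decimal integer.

3280

0b001110010101 = 001110010101
→ << 3 (mod 2^12) → 110010101000 = 3240
0x710 = 011100010000
→ & → 010000000000 = 1024
2256 = 100011010000
→ ^ → 110011010000 = 3280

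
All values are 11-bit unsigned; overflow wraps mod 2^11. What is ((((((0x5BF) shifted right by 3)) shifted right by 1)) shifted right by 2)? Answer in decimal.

0x5BF = 10110111111
→ shifted right by 3 → 00010110111 = 183
→ shifted right by 1 → 00001011011 = 91
→ shifted right by 2 → 00000010110 = 22

22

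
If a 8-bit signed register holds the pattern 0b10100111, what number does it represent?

-89

pattern = 10100111 (MSB is 1 ⇒ negative)
Invert: 01011000, add 1 → 01011001 = 89, so the value is -89.
(Equivalently: 167 - 2^8 = 167 - 256 = -89.)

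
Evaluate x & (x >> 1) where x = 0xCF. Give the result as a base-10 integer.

71

x = 11001111 = 207
x>>1 = 01100111
AND  = 01000111 = 71
(x & (x >> 1) has a 1 wherever x has two consecutive 1 bits.)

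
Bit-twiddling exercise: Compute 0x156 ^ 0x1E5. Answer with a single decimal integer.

0x156 = 101010110
0x1E5 = 111100101
XOR → 010110011 = 179

179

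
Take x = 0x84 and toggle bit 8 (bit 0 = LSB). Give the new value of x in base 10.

x = 010000100
bit 8 is currently 0; toggle it via x ^ (1 << 8) = x ^ 256
→ 110000100 = 388

388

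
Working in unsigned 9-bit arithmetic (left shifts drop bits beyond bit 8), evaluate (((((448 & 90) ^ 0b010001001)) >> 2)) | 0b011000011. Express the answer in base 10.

448 = 111000000
90 = 001011010
→ & → 001000000 = 64
0b010001001 = 010001001
→ ^ → 011001001 = 201
→ >> 2 → 000110010 = 50
0b011000011 = 011000011
→ | → 011110011 = 243

243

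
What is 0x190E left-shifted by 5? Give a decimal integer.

205248

0x190E = 000001100100001110
shift left by 5 → 110010000111000000 = 205248
(equivalently, 6414 × 2^5 = 6414 × 32)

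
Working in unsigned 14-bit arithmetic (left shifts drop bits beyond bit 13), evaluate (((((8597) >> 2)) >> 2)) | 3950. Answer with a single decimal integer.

3967

8597 = 10000110010101
→ >> 2 → 00100001100101 = 2149
→ >> 2 → 00001000011001 = 537
3950 = 00111101101110
→ | → 00111101111111 = 3967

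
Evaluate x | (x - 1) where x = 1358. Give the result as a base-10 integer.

1359

x = 10101001110 = 1358
x - 1 = 10101001101
OR    = 10101001111 = 1359
(x | (x - 1) sets all bits below the lowest set bit.)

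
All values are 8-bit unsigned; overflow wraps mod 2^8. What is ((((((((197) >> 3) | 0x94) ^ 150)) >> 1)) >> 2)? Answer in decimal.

1

197 = 11000101
→ >> 3 → 00011000 = 24
0x94 = 10010100
→ | → 10011100 = 156
150 = 10010110
→ ^ → 00001010 = 10
→ >> 1 → 00000101 = 5
→ >> 2 → 00000001 = 1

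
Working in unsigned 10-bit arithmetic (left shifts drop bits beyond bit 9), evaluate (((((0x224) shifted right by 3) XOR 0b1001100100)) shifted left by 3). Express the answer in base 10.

256

0x224 = 1000100100
→ shifted right by 3 → 0001000100 = 68
0b1001100100 = 1001100100
→ XOR → 1000100000 = 544
→ shifted left by 3 (mod 2^10) → 0100000000 = 256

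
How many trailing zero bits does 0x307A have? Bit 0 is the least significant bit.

0x307A = 11000001111010
Trailing zeros: 1, so the lowest set bit is bit 1 (value 2).

1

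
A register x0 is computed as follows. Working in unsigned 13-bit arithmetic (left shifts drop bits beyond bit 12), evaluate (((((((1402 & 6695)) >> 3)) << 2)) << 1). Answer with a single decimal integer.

1402 = 0010101111010
6695 = 1101000100111
→ & → 0000000100010 = 34
→ >> 3 → 0000000000100 = 4
→ << 2 (mod 2^13) → 0000000010000 = 16
→ << 1 (mod 2^13) → 0000000100000 = 32

32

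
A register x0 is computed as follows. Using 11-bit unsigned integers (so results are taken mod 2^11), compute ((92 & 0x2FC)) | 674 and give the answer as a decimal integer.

92 = 00001011100
0x2FC = 01011111100
→ & → 00001011100 = 92
674 = 01010100010
→ | → 01011111110 = 766

766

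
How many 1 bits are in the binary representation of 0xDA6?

0xDA6 = 110110100110
Count the 1s: 1 + 1 + 1 + 1 + 1 + 1 + 1 = 7

7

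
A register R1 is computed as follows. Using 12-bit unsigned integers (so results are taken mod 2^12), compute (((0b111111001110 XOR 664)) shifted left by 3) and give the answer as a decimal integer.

0b111111001110 = 111111001110
664 = 001010011000
→ XOR → 110101010110 = 3414
→ shifted left by 3 (mod 2^12) → 101010110000 = 2736

2736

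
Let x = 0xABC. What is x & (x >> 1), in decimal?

x = 101010111100 = 2748
x>>1 = 010101011110
AND  = 000000011100 = 28
(x & (x >> 1) has a 1 wherever x has two consecutive 1 bits.)

28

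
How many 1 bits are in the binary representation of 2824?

4

2824 = 101100001000
Count the 1s: 1 + 1 + 1 + 1 = 4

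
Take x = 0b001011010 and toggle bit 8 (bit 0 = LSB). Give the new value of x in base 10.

x = 001011010
bit 8 is currently 0; toggle it via x ^ (1 << 8) = x ^ 256
→ 101011010 = 346

346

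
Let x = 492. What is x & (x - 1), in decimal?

x = 111101100 = 492
x - 1 = 111101011
AND   = 111101000 = 488
(x & (x - 1) clears the lowest set bit of x.)

488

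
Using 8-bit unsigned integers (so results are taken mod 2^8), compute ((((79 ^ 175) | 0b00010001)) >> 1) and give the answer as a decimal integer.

79 = 01001111
175 = 10101111
→ ^ → 11100000 = 224
0b00010001 = 00010001
→ | → 11110001 = 241
→ >> 1 → 01111000 = 120

120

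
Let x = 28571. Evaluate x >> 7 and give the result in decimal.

28571 = 110111110011011
shift right by 7 → 000000011011111 = 223
(equivalently, floor(28571 / 128))

223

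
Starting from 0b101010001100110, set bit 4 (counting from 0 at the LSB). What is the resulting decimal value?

21622

x = 101010001100110
bit 4 is currently 0; set it via x | (1 << 4) = x | 16
→ 101010001110110 = 21622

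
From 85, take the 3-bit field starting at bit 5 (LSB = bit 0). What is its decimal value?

v = 01010101
Shift right by 5: 010
Mask low 3 bits: 010 = 2

2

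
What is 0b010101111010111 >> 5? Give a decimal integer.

x = 10101111010111
shift right by 5 → 00000101011110 = 350
(equivalently, floor(11223 / 32))

350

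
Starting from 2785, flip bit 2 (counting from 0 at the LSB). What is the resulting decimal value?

x = 101011100001
bit 2 is currently 0; toggle it via x ^ (1 << 2) = x ^ 4
→ 101011100101 = 2789

2789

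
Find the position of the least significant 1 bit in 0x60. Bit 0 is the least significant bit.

0x60 = 1100000
Trailing zeros: 5, so the lowest set bit is bit 5 (value 32).

5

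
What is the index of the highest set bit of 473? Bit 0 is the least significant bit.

473 = 111011001
The topmost 1 is at position 8 (since 2^8 = 256 ≤ 473 < 512).

8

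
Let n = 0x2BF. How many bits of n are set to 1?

0x2BF = 1010111111
Count the 1s: 1 + 1 + 1 + 1 + 1 + 1 + 1 + 1 = 8

8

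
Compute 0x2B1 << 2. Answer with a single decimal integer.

0x2B1 = 001010110001
shift left by 2 → 101011000100 = 2756
(equivalently, 689 × 2^2 = 689 × 4)

2756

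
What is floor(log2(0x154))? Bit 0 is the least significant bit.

8

0x154 = 101010100
The topmost 1 is at position 8 (since 2^8 = 256 ≤ 340 < 512).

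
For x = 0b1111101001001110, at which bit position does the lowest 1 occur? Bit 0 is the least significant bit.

0b1111101001001110 = 1111101001001110
Trailing zeros: 1, so the lowest set bit is bit 1 (value 2).

1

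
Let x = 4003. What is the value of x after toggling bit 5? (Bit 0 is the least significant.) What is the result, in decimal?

3971

x = 111110100011
bit 5 is currently 1; toggle it via x ^ (1 << 5) = x ^ 32
→ 111110000011 = 3971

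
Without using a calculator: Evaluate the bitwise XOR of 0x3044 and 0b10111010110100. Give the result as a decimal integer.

7920

0x3044 = 11000001000100
b = 10111010110100
XOR → 01111011110000 = 7920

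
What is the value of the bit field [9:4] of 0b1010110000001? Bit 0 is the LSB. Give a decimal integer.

24

v = 1010110000001
Shift right by 4: 101011000
Mask low 6 bits: 011000 = 24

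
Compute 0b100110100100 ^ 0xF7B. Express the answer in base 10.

a = 100110100100
0xF7B = 111101111011
XOR → 011011011111 = 1759

1759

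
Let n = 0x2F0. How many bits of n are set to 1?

0x2F0 = 1011110000
Count the 1s: 1 + 1 + 1 + 1 + 1 = 5

5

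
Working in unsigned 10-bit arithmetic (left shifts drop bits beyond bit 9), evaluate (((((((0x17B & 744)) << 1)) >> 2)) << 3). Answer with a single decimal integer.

416

0x17B = 0101111011
744 = 1011101000
→ & → 0001101000 = 104
→ << 1 (mod 2^10) → 0011010000 = 208
→ >> 2 → 0000110100 = 52
→ << 3 (mod 2^10) → 0110100000 = 416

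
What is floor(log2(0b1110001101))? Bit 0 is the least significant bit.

9

0b1110001101 = 1110001101
The topmost 1 is at position 9 (since 2^9 = 512 ≤ 909 < 1024).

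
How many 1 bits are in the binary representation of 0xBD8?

7

0xBD8 = 101111011000
Count the 1s: 1 + 1 + 1 + 1 + 1 + 1 + 1 = 7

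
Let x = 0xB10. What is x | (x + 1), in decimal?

2833

x = 101100010000 = 2832
x + 1 = 101100010001
OR    = 101100010001 = 2833
(x | (x + 1) sets the lowest cleared bit.)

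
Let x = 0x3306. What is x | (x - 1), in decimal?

13063

x = 11001100000110 = 13062
x - 1 = 11001100000101
OR    = 11001100000111 = 13063
(x | (x - 1) sets all bits below the lowest set bit.)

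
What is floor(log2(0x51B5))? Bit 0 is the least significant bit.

0x51B5 = 101000110110101
The topmost 1 is at position 14 (since 2^14 = 16384 ≤ 20917 < 32768).

14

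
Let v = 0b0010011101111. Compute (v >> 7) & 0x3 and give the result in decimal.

1

v = 0010011101111
Shift right by 7: 001001
Mask low 2 bits: 01 = 1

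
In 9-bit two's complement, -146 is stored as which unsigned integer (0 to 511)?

146 in 9 bits: 010010010
Invert: 101101101
Add 1:  101101110 = 366
(Check: 2^9 - 146 = 512 - 146 = 366.)

366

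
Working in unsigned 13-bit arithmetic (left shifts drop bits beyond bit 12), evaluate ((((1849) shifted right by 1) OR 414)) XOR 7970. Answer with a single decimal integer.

1849 = 0011100111001
→ shifted right by 1 → 0001110011100 = 924
414 = 0000110011110
→ OR → 0001110011110 = 926
7970 = 1111100100010
→ XOR → 1110010111100 = 7356

7356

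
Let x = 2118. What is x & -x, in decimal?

2

x = 100001000110 = 2118
-x (two's complement) = …011110111010
AND   = 000000000010 = 2
(x & -x isolates the lowest set bit of x.)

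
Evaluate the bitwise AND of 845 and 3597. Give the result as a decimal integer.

845 = 001101001101
3597 = 111000001101
AND → 001000001101 = 525

525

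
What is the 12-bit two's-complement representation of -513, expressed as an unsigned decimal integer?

3583

513 in 12 bits: 001000000001
Invert: 110111111110
Add 1:  110111111111 = 3583
(Check: 2^12 - 513 = 4096 - 513 = 3583.)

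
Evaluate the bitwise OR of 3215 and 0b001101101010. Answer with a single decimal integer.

4079

3215 = 110010001111
b = 001101101010
 OR → 111111101111 = 4079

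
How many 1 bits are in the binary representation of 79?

79 = 1001111
Count the 1s: 1 + 1 + 1 + 1 + 1 = 5

5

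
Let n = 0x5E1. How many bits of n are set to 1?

6

0x5E1 = 10111100001
Count the 1s: 1 + 1 + 1 + 1 + 1 + 1 = 6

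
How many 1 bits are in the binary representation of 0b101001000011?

5

n = 101001000011
Count the 1s: 1 + 1 + 1 + 1 + 1 = 5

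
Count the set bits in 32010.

32010 = 111110100001010
Count the 1s: 1 + 1 + 1 + 1 + 1 + 1 + 1 + 1 = 8

8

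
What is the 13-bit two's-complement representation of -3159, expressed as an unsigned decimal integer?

3159 in 13 bits: 0110001010111
Invert: 1001110101000
Add 1:  1001110101001 = 5033
(Check: 2^13 - 3159 = 8192 - 3159 = 5033.)

5033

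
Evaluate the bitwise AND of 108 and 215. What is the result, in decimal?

68

108 = 01101100
215 = 11010111
AND → 01000100 = 68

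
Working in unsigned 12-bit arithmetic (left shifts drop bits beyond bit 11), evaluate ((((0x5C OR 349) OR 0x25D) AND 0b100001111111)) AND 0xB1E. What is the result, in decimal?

0x5C = 000001011100
349 = 000101011101
→ OR → 000101011101 = 349
0x25D = 001001011101
→ OR → 001101011101 = 861
0b100001111111 = 100001111111
→ AND → 000001011101 = 93
0xB1E = 101100011110
→ AND → 000000011100 = 28

28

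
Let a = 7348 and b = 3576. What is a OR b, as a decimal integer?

7676

7348 = 1110010110100
3576 = 0110111111000
 OR → 1110111111100 = 7676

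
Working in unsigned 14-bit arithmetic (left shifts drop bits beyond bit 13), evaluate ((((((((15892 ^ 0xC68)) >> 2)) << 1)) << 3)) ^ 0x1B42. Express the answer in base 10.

15892 = 11111000010100
0xC68 = 00110001101000
→ ^ → 11001001111100 = 12924
→ >> 2 → 00110010011111 = 3231
→ << 1 (mod 2^14) → 01100100111110 = 6462
→ << 3 (mod 2^14) → 00100111110000 = 2544
0x1B42 = 01101101000010
→ ^ → 01001010110010 = 4786

4786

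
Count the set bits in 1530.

1530 = 10111111010
Count the 1s: 1 + 1 + 1 + 1 + 1 + 1 + 1 + 1 = 8

8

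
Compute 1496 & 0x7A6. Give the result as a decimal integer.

1496 = 10111011000
0x7A6 = 11110100110
AND → 10110000000 = 1408

1408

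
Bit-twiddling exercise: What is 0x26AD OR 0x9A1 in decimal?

12205

0x26AD = 10011010101101
0x9A1 = 00100110100001
 OR → 10111110101101 = 12205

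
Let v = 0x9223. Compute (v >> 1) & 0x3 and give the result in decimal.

v = 1001001000100011
Shift right by 1: 100100100010001
Mask low 2 bits: 01 = 1

1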